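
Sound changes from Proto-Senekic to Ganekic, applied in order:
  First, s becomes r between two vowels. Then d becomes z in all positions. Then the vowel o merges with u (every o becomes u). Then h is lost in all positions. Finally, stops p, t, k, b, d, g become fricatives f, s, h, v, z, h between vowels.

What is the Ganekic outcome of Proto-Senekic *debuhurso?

Ganekic: start from *debuhurso.
  rule 1: no change — debuhurso
  rule 2 (unconditioned shift): debuhurso → zebuhurso
  rule 3 (vowel merger): zebuhurso → zebuhursu
  rule 4 (h-loss): zebuhursu → zebuursu
  rule 5 (intervocalic lenition): zebuursu → zevuursu
  ⇒ Ganekic zevuursu

zevuursu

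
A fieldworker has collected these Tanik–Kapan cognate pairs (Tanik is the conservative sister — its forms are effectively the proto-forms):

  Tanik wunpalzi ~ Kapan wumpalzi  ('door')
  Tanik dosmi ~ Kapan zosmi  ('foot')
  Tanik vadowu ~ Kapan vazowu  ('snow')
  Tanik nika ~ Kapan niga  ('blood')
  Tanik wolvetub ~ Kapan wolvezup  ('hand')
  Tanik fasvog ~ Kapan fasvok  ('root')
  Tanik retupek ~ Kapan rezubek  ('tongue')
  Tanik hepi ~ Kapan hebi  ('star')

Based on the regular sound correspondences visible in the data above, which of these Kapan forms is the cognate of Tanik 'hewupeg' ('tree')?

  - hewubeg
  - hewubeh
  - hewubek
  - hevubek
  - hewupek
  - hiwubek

retupek ~ rezubek — Tanik p corresponds to Kapan b between vowels (before a front vowel).
fasvog ~ fasvok — Tanik g corresponds to Kapan k word-finally.
Applying these to Tanik 'hewupeg':
  hewupeg → hewubeg   (p→b between vowels (before a front vowel))
  hewubeg → hewubek   (g→k word-finally)
So the Kapan cognate is 'hewubek'.

hewubek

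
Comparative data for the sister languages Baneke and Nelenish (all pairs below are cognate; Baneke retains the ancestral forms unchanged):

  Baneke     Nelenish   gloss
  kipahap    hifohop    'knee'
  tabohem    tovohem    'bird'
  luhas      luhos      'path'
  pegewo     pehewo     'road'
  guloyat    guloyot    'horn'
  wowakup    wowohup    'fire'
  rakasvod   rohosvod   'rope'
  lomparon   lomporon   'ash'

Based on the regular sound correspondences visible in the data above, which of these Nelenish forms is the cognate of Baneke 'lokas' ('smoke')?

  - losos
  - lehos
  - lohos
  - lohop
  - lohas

rakasvod ~ rohosvod — Baneke k corresponds to Nelenish h between vowels (before a back vowel).
kipahap ~ hifohop, luhas ~ luhos — Baneke a corresponds to Nelenish o after a consonant, before a consonant other than r, m, n, p, b, f, v.
Applying these to Baneke 'lokas':
  lokas → lohas   (k→h between vowels (before a back vowel))
  lohas → lohos   (a→o after a consonant, before a consonant other than r, m, n, p, b, f, v)
So the Nelenish cognate is 'lohos'.

lohos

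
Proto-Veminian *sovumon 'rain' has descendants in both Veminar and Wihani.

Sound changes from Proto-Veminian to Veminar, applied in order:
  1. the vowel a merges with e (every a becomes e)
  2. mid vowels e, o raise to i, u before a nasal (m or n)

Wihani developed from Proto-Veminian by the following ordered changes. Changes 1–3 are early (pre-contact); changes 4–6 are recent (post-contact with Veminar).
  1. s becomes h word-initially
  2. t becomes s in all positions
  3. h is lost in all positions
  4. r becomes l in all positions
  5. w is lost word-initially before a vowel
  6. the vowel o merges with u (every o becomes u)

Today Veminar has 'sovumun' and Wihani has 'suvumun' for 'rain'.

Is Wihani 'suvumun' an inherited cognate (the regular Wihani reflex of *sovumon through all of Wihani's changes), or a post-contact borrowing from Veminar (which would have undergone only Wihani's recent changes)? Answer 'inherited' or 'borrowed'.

borrowed

If inherited, *sovumon would pass through all of Wihani's changes:
Wihani: *sovumon > hovumon > ovumon > uvumun  (by debuccalisation, h-loss, vowel merger)
If borrowed from Veminar 'sovumun' after the early changes, it would undergo only the recent ones:
  rule 4 (unconditioned shift): no change (sovumun)
  rule 5 (glide loss): no change (sovumun)
  rule 6 (vowel merger): sovumun → suvumun
  ⇒ as a loan: suvumun
Wihani 'suvumun' matches the loan outcome 'suvumun', not the inherited 'uvumun' — it skipped the early Wihani changes, so it was borrowed from Veminar.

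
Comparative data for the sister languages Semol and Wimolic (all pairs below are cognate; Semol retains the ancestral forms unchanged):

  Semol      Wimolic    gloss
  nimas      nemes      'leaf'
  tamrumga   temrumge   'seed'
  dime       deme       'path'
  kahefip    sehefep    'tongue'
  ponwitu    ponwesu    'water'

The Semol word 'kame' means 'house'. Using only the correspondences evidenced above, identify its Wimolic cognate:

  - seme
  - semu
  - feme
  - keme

kahefip ~ sehefep — Semol k corresponds to Wimolic s word-initially before a back vowel.
tamrumga ~ temrumge — Semol a corresponds to Wimolic e after a consonant, before a nasal.
Applying these to Semol 'kame':
  kame → same   (k→s word-initially before a back vowel)
  same → seme   (a→e after a consonant, before a nasal)
So the Wimolic cognate is 'seme'.

seme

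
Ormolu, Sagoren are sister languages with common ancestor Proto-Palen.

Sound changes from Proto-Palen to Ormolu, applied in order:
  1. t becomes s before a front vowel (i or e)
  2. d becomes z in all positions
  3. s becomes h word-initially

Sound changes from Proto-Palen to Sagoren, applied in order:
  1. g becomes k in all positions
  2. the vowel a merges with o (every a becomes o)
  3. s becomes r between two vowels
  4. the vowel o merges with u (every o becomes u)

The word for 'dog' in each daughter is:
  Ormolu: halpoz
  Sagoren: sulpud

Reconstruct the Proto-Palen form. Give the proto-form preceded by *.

Position 1: Ormolu has h, Sagoren has s. Sagoren preserves s here (none of its changes turn any other segment into s), so the proto-segment is *s.
Position 5: Ormolu has o, Sagoren has u. Ormolu preserves o here (none of its changes turn any other segment into o), so the proto-segment is *o.
Verify the candidate proto-form against each daughter:
Ormolu: *salpod > salpoz > halpoz  (by unconditioned shift, debuccalisation)
Sagoren: start from *salpod.
  rule 1: no change — salpod
  rule 2 (vowel merger): salpod → solpod
  rule 3: no change — solpod
  rule 4 (vowel merger): solpod → sulpud
  ⇒ Sagoren sulpud
*salpod is the unique common source.

*salpod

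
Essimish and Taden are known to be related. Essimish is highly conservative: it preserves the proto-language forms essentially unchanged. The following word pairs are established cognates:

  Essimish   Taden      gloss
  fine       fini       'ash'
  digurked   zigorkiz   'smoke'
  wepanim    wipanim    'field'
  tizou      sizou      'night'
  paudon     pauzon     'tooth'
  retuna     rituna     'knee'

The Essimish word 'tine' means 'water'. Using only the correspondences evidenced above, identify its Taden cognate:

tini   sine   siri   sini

tizou ~ sizou — Essimish t corresponds to Taden s word-initially before a front vowel.
fine ~ fini — Essimish e corresponds to Taden i word-finally.
Applying these to Essimish 'tine':
  tine → sine   (t→s word-initially before a front vowel)
  sine → sini   (e→i word-finally)
So the Taden cognate is 'sini'.

sini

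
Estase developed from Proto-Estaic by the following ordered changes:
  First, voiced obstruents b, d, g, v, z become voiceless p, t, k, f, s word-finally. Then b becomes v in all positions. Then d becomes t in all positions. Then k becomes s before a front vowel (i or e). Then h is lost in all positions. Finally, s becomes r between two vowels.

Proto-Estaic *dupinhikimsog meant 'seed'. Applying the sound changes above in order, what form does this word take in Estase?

Estase: *dupinhikimsog
  dupinhikimsog → dupinhikimsok   [final devoicing]
  dupinhikimsok (rule 2 does not apply)
  dupinhikimsok → tupinhikimsok   [unconditioned shift]
  tupinhikimsok → tupinhisimsok   [palatalisation]
  tupinhisimsok → tupinisimsok   [h-loss]
  tupinisimsok → tupinirimsok   [rhotacism]
  giving Estase tupinirimsok.

tupinirimsok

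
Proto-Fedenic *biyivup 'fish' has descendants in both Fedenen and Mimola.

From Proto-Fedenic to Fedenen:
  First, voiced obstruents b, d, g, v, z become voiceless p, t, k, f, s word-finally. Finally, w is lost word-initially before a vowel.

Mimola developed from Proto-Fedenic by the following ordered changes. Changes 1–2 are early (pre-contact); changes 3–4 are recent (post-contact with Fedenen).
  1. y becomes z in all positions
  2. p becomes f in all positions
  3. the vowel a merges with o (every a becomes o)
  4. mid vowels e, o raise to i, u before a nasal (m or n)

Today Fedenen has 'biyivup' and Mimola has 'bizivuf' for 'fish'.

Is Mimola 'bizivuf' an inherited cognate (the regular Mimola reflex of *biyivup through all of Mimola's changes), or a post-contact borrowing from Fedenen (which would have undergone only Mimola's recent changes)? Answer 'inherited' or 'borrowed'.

inherited

If inherited, *biyivup would pass through all of Mimola's changes:
Mimola: *biyivup > bizivup > bizivuf  (by unconditioned shift, unconditioned shift)
If borrowed from Fedenen 'biyivup' after the early changes, it would undergo only the recent ones:
  rule 3 (vowel merger): no change (biyivup)
  rule 4 (pre-nasal raising): no change (biyivup)
  ⇒ as a loan: biyivup
Mimola 'bizivuf' matches the inherited outcome exactly, so it is an inherited cognate, not a loan.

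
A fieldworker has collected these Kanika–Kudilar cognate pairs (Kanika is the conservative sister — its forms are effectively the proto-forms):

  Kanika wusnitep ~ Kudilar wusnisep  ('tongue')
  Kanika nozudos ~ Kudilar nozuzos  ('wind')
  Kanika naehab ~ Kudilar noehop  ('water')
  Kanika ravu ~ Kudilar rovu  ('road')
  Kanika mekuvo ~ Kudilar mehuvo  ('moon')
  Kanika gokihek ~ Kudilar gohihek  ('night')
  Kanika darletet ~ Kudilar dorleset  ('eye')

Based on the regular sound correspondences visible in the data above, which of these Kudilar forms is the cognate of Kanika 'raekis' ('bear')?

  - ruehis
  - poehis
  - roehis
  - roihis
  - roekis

naehab ~ noehop — Kanika a corresponds to Kudilar o after a consonant, before a front vowel.
gokihek ~ gohihek — Kanika k corresponds to Kudilar h between vowels (before a front vowel).
Applying these to Kanika 'raekis':
  raekis → roekis   (a→o after a consonant, before a front vowel)
  roekis → roehis   (k→h between vowels (before a front vowel))
So the Kudilar cognate is 'roehis'.

roehis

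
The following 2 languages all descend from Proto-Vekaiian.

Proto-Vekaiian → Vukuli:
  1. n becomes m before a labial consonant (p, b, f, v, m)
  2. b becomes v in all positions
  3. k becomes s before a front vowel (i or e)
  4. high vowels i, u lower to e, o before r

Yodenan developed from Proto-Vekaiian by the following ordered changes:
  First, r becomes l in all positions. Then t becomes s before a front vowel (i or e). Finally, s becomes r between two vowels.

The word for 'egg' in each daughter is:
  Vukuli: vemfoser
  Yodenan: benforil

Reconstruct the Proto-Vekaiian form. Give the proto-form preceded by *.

Position 6: Vukuli has s, Yodenan has r. Taking the neighbouring segments as reconstructed: Vukuli s could go back to *k or *s; Yodenan r could go back to *t or *s — the one source consistent with every daughter is *s.
Position 7: Vukuli has e, Yodenan has i. Yodenan preserves i here (none of its changes turn any other segment into i), so the proto-segment is *i.
Verify the candidate proto-form against each daughter:
Vukuli: *benfosir > bemfosir > vemfosir > vemfoser  (by nasal place assimilation, unconditioned shift, pre-rhotic lowering)
Yodenan: *benfosir > benfosil > benforil  (by unconditioned shift, rhotacism)
No other proto-form is consistent with every reflex, so the reconstruction is *benfosir.

*benfosir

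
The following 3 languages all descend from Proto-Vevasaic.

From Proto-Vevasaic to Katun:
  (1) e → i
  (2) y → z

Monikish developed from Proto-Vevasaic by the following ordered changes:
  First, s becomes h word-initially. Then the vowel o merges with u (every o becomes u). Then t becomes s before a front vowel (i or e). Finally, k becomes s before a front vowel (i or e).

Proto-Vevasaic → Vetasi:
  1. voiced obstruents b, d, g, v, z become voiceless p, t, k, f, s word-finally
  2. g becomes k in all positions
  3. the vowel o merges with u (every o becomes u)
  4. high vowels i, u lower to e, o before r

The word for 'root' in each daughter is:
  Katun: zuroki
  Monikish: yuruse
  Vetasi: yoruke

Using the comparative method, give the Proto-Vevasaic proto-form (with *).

*yuroke

Position 1: Katun has z, Monikish has y, Vetasi has y. Monikish preserves y here (none of its changes turn any other segment into y), so the proto-segment is *y.
Position 4: Katun has o, Monikish has u, Vetasi has u. Katun preserves o here (none of its changes turn any other segment into o), so the proto-segment is *o.
Position 2: Katun has u, Monikish has u, Vetasi has o. Katun preserves u here (none of its changes turn any other segment into u), so the proto-segment is *u.
Verify the candidate proto-form against each daughter:
Katun: *yuroke
  yuroke → yuroki   [vowel merger]
  yuroki → zuroki   [unconditioned shift]
  giving Katun zuroki.
Monikish: start from *yuroke.
  rule 1: no change — yuroke
  rule 2 (vowel merger): yuroke → yuruke
  rule 3: no change — yuruke
  rule 4 (palatalisation): yuruke → yuruse
  ⇒ Monikish yuruse
Vetasi: *yuroke
  yuroke (rule 1 does not apply)
  yuroke (rule 2 does not apply)
  yuroke → yuruke   [vowel merger]
  yuruke → yoruke   [pre-rhotic lowering]
  giving Vetasi yoruke.
Only *yuroke yields all of Katun zuroki, Monikish yuruse, Vetasi yoruke.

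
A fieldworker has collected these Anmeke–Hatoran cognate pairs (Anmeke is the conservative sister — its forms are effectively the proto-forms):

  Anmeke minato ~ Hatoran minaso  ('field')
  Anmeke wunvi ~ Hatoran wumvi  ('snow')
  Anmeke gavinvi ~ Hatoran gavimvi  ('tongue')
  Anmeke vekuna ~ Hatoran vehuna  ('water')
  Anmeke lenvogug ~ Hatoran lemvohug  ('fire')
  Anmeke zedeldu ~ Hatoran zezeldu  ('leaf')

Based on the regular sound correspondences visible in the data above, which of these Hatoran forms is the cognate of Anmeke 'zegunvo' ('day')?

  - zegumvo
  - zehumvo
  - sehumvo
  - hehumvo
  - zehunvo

lenvogug ~ lemvohug — Anmeke g corresponds to Hatoran h between vowels (before a back vowel).
wunvi ~ wumvi, gavinvi ~ gavimvi — Anmeke n corresponds to Hatoran m after a vowel, before a labial obstruent.
Applying these to Anmeke 'zegunvo':
  zegunvo → zehunvo   (g→h between vowels (before a back vowel))
  zehunvo → zehumvo   (n→m after a vowel, before a labial obstruent)
So the Hatoran cognate is 'zehumvo'.

zehumvo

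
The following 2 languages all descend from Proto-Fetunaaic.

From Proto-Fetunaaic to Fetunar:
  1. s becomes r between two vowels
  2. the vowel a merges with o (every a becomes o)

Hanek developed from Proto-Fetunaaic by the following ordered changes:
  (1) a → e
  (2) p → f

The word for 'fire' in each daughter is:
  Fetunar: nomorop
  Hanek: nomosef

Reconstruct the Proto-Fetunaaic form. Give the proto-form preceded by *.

Position 6: Fetunar has o, Hanek has e. Taking the neighbouring segments as reconstructed: Fetunar o could go back to *a or *o; Hanek e could go back to *a or *e — the one source consistent with every daughter is *a.
Position 7: Fetunar has p, Hanek has f. Fetunar preserves p here (none of its changes turn any other segment into p), so the proto-segment is *p.
Position 5: Fetunar has r, Hanek has s. Hanek preserves s here (none of its changes turn any other segment into s), so the proto-segment is *s.
This points to *nomosap. Verify forward in each daughter:
Fetunar: *nomosap > nomorap > nomorop  (by rhotacism, vowel merger)
Hanek: *nomosap
  nomosap → nomosep   [vowel merger]
  nomosep → nomosef   [unconditioned shift]
  giving Hanek nomosef.
No other proto-form is consistent with every reflex, so the reconstruction is *nomosap.

*nomosap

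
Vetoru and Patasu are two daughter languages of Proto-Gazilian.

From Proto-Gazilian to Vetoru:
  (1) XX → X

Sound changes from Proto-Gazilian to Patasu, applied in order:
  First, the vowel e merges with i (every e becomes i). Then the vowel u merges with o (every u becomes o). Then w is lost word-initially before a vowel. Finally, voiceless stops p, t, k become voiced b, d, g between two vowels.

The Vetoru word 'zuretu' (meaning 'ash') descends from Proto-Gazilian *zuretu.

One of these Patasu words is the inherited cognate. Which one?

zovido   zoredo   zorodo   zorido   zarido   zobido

zorido

Patasu: *zuretu > zuritu > zorito > zorido  (by vowel merger, vowel merger, intervocalic voicing)
Only 'zorido' matches the regular Patasu development of *zuretu.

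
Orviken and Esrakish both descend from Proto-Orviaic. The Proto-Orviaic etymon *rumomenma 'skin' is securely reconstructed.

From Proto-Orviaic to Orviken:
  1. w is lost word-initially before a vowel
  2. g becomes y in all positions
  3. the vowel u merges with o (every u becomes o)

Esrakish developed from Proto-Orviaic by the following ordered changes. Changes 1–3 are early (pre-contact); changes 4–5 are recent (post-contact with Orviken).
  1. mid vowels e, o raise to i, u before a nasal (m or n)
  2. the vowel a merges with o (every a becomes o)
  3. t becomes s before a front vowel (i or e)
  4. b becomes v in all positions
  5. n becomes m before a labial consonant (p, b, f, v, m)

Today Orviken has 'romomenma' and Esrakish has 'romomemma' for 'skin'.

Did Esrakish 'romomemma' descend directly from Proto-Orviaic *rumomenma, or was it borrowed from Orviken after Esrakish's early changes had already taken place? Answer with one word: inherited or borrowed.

borrowed

If inherited, *rumomenma would pass through all of Esrakish's changes:
Esrakish: *rumomenma > rumuminma > rumuminmo > rumumimmo  (by pre-nasal raising, vowel merger, nasal place assimilation)
If borrowed from Orviken 'romomenma' after the early changes, it would undergo only the recent ones:
  rule 4 (unconditioned shift): no change (romomenma)
  rule 5 (nasal place assimilation): romomenma → romomemma
  ⇒ as a loan: romomemma
Esrakish 'romomemma' matches the loan outcome 'romomemma', not the inherited 'rumumimmo' — it skipped the early Esrakish changes, so it was borrowed from Orviken.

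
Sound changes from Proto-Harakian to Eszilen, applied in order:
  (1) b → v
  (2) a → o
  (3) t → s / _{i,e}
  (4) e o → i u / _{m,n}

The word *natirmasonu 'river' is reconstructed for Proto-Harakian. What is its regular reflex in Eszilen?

nosirmosunu

Eszilen: *natirmasonu > notirmosonu > nosirmosonu > nosirmosunu  (by vowel merger, palatalisation, pre-nasal raising)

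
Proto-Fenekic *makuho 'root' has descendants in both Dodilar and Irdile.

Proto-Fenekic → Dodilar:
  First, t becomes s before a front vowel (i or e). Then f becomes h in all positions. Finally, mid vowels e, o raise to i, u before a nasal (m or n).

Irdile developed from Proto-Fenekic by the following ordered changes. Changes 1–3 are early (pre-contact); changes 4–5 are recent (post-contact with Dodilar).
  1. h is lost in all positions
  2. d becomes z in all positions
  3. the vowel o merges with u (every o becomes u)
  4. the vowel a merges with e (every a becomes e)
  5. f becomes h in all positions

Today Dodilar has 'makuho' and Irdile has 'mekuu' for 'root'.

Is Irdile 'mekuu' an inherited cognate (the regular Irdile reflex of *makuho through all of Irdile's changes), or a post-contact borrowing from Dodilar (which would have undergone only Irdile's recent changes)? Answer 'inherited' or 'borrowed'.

inherited

If inherited, *makuho would pass through all of Irdile's changes:
Irdile: *makuho
  makuho → makuo   [h-loss]
  makuo (rule 2 does not apply)
  makuo → makuu   [vowel merger]
  makuu → mekuu   [vowel merger]
  mekuu (rule 5 does not apply)
  giving Irdile mekuu.
If borrowed from Dodilar 'makuho' after the early changes, it would undergo only the recent ones:
  rule 4 (vowel merger): makuho → mekuho
  rule 5 (unconditioned shift): no change (mekuho)
  ⇒ as a loan: mekuho
Irdile 'mekuu' matches the inherited outcome exactly, so it is an inherited cognate, not a loan.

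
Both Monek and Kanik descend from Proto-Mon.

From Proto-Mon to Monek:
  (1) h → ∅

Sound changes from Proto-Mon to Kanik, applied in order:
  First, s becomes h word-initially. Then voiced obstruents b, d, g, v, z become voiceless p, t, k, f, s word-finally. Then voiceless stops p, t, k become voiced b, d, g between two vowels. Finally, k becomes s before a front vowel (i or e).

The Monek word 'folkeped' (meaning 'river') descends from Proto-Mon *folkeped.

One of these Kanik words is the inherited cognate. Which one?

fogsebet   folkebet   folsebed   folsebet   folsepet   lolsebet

folsebet

Kanik: *folkeped > folkepet > folkebet > folsebet  (by final devoicing, intervocalic voicing, palatalisation)
Only 'folsebet' matches the regular Kanik development of *folkeped.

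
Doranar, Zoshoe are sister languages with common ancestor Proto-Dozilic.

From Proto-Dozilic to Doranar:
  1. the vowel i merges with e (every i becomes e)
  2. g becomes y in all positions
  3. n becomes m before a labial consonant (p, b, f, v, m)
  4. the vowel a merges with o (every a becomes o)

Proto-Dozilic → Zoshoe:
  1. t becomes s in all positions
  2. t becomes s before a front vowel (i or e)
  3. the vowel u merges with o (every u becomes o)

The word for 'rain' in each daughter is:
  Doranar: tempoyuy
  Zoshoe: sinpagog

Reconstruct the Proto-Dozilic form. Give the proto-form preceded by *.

*tinpagug

Position 2: Doranar has e, Zoshoe has i. Zoshoe preserves i here (none of its changes turn any other segment into i), so the proto-segment is *i.
Position 6: Doranar has y, Zoshoe has g. Zoshoe preserves g here (none of its changes turn any other segment into g), so the proto-segment is *g.
Position 1: Doranar has t, Zoshoe has s. Doranar preserves t here (none of its changes turn any other segment into t), so the proto-segment is *t.
Continuing position by position gives *tinpagug; check it forward:
Doranar: *tinpagug > tenpagug > tenpayuy > tempayuy > tempoyuy  (by vowel merger, unconditioned shift, nasal place assimilation, vowel merger)
Zoshoe: *tinpagug
  tinpagug → sinpagug   [unconditioned shift]
  sinpagug (rule 2 does not apply)
  sinpagug → sinpagog   [vowel merger]
  giving Zoshoe sinpagog.
No other proto-form is consistent with every reflex, so the reconstruction is *tinpagug.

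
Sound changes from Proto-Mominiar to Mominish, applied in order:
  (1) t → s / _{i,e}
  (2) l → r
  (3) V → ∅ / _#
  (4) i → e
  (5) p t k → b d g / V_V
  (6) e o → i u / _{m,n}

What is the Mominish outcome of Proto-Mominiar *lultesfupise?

Mominish: start from *lultesfupise.
  rule 1 (palatalisation): lultesfupise → lulsesfupise
  rule 2 (unconditioned shift): lulsesfupise → rursesfupise
  rule 3 (apocope): rursesfupise → rursesfupis
  rule 4 (vowel merger): rursesfupis → rursesfupes
  rule 5 (intervocalic voicing): rursesfupes → rursesfubes
  rule 6: no change — rursesfubes
  ⇒ Mominish rursesfubes

rursesfubes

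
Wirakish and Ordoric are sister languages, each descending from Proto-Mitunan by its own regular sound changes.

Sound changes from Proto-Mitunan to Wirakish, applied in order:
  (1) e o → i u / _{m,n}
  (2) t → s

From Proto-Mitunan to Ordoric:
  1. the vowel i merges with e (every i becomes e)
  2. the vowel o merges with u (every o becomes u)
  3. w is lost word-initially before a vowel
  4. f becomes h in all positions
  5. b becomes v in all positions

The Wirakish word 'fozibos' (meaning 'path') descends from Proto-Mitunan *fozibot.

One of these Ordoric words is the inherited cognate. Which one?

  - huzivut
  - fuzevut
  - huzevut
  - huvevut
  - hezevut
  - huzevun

Ordoric: *fozibot > fozebot > fuzebut > huzebut > huzevut  (by vowel merger, vowel merger, unconditioned shift, unconditioned shift)
Only 'huzevut' matches the regular Ordoric development of *fozibot.

huzevut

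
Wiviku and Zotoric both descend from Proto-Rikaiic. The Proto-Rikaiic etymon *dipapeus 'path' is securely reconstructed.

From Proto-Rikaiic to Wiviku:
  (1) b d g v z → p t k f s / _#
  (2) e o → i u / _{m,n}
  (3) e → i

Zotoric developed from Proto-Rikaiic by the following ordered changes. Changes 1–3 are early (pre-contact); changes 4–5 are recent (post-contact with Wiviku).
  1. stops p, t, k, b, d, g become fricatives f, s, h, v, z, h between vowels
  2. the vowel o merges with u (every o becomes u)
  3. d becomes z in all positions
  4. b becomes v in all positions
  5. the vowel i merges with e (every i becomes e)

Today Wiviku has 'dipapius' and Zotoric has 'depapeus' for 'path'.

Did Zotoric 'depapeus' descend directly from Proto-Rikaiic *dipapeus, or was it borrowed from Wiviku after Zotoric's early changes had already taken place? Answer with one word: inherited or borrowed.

If inherited, *dipapeus would pass through all of Zotoric's changes:
Zotoric: *dipapeus > difafeus > zifafeus > zefafeus  (by intervocalic lenition, unconditioned shift, vowel merger)
If borrowed from Wiviku 'dipapius' after the early changes, it would undergo only the recent ones:
  rule 4 (unconditioned shift): no change (dipapius)
  rule 5 (vowel merger): dipapius → depapeus
  ⇒ as a loan: depapeus
Zotoric 'depapeus' matches the loan outcome 'depapeus', not the inherited 'zefafeus' — it skipped the early Zotoric changes, so it was borrowed from Wiviku.

borrowed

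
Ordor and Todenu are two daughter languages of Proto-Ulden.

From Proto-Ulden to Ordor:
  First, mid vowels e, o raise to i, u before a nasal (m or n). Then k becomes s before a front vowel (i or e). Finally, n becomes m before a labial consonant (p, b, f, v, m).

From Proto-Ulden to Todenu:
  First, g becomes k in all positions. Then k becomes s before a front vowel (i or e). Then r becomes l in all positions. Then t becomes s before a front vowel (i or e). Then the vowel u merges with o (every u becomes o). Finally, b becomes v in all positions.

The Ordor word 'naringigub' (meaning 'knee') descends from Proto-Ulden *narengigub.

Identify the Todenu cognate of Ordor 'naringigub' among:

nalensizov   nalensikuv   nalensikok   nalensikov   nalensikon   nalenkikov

nalensikov

Todenu: *narengigub
  narengigub → narenkikub   [unconditioned shift]
  narenkikub → narensikub   [palatalisation]
  narensikub → nalensikub   [unconditioned shift]
  nalensikub (rule 4 does not apply)
  nalensikub → nalensikob   [vowel merger]
  nalensikob → nalensikov   [unconditioned shift]
  giving Todenu nalensikov.
The other candidates each miss or misapply at least one Todenu change.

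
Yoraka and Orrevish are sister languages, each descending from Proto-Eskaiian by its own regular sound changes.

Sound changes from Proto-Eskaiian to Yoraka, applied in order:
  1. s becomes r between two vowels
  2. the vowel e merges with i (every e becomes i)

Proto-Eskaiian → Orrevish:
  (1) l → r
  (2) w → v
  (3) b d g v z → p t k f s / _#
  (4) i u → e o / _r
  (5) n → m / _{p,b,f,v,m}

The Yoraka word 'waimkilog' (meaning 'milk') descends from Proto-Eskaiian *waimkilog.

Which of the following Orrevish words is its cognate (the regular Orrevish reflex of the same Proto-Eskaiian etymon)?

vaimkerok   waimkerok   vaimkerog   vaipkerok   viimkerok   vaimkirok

Orrevish: *waimkilog
  waimkilog → waimkirog   [unconditioned shift]
  waimkirog → vaimkirog   [unconditioned shift]
  vaimkirog → vaimkirok   [final devoicing]
  vaimkirok → vaimkerok   [pre-rhotic lowering]
  vaimkerok (rule 5 does not apply)
  giving Orrevish vaimkerok.
Only 'vaimkerok' matches the regular Orrevish development of *waimkilog.

vaimkerok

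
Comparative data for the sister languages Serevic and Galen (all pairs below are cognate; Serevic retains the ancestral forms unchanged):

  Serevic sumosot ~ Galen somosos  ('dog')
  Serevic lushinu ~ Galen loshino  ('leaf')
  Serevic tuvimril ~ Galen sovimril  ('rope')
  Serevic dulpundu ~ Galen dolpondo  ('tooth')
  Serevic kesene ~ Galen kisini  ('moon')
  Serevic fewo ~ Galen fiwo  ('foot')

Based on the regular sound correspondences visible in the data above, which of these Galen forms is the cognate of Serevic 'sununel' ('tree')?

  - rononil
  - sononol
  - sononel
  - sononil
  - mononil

sononil

dulpundu ~ dolpondo — Serevic u corresponds to Galen o after a consonant, before a nasal.
kesene ~ kisini, fewo ~ fiwo — Serevic e corresponds to Galen i after a consonant, before a consonant other than r, m, n, p, b, f, v.
Applying these to Serevic 'sununel':
  sununel → sonunel   (u→o after a consonant, before a nasal)
  sonunel → sononel   (u→o after a consonant, before a nasal)
  sononel → sononil   (e→i after a consonant, before a consonant other than r, m, n, p, b, f, v)
So the Galen cognate is 'sononil'.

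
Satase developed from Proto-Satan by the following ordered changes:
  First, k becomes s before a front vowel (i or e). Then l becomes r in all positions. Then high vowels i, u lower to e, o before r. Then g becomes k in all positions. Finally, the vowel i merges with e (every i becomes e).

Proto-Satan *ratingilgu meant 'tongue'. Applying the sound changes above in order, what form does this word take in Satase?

Satase: start from *ratingilgu.
  rule 1: no change — ratingilgu
  rule 2 (unconditioned shift): ratingilgu → ratingirgu
  rule 3 (pre-rhotic lowering): ratingirgu → ratingergu
  rule 4 (unconditioned shift): ratingergu → ratinkerku
  rule 5 (vowel merger): ratinkerku → ratenkerku
  ⇒ Satase ratenkerku

ratenkerku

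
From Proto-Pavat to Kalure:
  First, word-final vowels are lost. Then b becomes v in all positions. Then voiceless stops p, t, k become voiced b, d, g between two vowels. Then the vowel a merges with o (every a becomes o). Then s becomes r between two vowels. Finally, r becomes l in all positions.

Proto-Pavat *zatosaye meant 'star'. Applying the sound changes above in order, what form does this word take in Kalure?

zodoloy

Kalure: *zatosaye
  zatosaye → zatosay   [apocope]
  zatosay (rule 2 does not apply)
  zatosay → zadosay   [intervocalic voicing]
  zadosay → zodosoy   [vowel merger]
  zodosoy → zodoroy   [rhotacism]
  zodoroy → zodoloy   [unconditioned shift]
  giving Kalure zodoloy.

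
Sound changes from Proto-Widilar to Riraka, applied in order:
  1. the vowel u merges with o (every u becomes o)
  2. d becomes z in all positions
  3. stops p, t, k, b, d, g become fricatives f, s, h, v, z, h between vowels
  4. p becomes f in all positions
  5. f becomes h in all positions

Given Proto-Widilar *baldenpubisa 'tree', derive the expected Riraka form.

Riraka: *baldenpubisa > baldenpobisa > balzenpobisa > balzenpovisa > balzenfovisa > balzenhovisa  (by vowel merger, unconditioned shift, intervocalic lenition, unconditioned shift, unconditioned shift)

balzenhovisa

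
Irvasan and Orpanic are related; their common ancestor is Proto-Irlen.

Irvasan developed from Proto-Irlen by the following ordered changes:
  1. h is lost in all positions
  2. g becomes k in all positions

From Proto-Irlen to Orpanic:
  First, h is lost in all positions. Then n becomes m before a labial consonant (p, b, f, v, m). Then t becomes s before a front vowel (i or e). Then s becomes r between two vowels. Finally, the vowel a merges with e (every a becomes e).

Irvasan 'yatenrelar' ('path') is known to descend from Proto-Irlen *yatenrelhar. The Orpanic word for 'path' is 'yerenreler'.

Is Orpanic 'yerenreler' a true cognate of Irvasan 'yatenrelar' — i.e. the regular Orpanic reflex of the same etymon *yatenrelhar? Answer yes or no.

yes

Derive the expected Orpanic reflex of *yatenrelhar:
Orpanic: *yatenrelhar > yatenrelar > yasenrelar > yarenrelar > yerenreler  (by h-loss, palatalisation, rhotacism, vowel merger)
Orpanic 'yerenreler' matches the regular reflex exactly, so the pair is cognate.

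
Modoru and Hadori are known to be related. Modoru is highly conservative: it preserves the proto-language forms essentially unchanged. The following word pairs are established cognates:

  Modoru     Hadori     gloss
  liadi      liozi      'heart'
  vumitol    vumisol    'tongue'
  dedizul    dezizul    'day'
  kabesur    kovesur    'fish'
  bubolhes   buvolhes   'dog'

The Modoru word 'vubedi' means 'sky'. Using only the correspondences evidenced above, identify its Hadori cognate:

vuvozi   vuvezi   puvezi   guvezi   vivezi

kabesur ~ kovesur — Modoru b corresponds to Hadori v between vowels (before a front vowel).
liadi ~ liozi, dedizul ~ dezizul — Modoru d corresponds to Hadori z between vowels (before a front vowel).
Applying these to Modoru 'vubedi':
  vubedi → vuvedi   (b→v between vowels (before a front vowel))
  vuvedi → vuvezi   (d→z between vowels (before a front vowel))
So the Hadori cognate is 'vuvezi'.

vuvezi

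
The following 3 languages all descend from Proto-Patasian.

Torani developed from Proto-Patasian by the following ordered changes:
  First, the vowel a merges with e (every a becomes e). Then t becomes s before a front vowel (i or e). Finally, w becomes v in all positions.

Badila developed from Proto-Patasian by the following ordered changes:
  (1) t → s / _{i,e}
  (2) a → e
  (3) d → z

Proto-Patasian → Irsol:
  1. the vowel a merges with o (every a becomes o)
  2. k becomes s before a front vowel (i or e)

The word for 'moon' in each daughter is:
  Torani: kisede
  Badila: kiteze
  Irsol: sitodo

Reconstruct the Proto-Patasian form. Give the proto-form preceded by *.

Position 6: Torani has e, Badila has e, Irsol has o. Taking the neighbouring segments as reconstructed: Torani e could go back to *a or *e; Badila e could go back to *a or *e; Irsol o could go back to *a or *o — the one source consistent with every daughter is *a.
Position 4: Torani has e, Badila has e, Irsol has o. Taking the neighbouring segments as reconstructed: Torani e could go back to *a or *e; Badila e can only go back to *a; Irsol o could go back to *a or *o — the one source consistent with every daughter is *a.
This points to *kitada. Verify forward in each daughter:
Torani: start from *kitada.
  rule 1 (vowel merger): kitada → kitede
  rule 2 (palatalisation): kitede → kisede
  rule 3: no change — kisede
  ⇒ Torani kisede
Badila: *kitada
  kitada (rule 1 does not apply)
  kitada → kitede   [vowel merger]
  kitede → kiteze   [unconditioned shift]
  giving Badila kiteze.
Irsol: *kitada > kitodo > sitodo  (by vowel merger, palatalisation)
No other proto-form is consistent with every reflex, so the reconstruction is *kitada.

*kitada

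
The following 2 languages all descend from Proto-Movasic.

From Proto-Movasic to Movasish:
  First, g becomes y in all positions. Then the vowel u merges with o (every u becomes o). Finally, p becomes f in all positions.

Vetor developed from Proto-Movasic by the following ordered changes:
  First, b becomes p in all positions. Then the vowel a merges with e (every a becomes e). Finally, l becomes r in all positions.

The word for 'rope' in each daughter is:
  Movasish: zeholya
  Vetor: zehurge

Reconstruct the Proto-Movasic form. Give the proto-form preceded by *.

*zehulga

Position 5: Movasish has l, Vetor has r. Movasish preserves l here (none of its changes turn any other segment into l), so the proto-segment is *l.
Position 6: Movasish has y, Vetor has g. Vetor preserves g here (none of its changes turn any other segment into g), so the proto-segment is *g.
Position 7: Movasish has a, Vetor has e. Movasish preserves a here (none of its changes turn any other segment into a), so the proto-segment is *a.
Verify the candidate proto-form against each daughter:
Movasish: start from *zehulga.
  rule 1 (unconditioned shift): zehulga → zehulya
  rule 2 (vowel merger): zehulya → zeholya
  rule 3: no change — zeholya
  ⇒ Movasish zeholya
Vetor: *zehulga
  zehulga (rule 1 does not apply)
  zehulga → zehulge   [vowel merger]
  zehulge → zehurge   [unconditioned shift]
  giving Vetor zehurge.
No other proto-form is consistent with every reflex, so the reconstruction is *zehulga.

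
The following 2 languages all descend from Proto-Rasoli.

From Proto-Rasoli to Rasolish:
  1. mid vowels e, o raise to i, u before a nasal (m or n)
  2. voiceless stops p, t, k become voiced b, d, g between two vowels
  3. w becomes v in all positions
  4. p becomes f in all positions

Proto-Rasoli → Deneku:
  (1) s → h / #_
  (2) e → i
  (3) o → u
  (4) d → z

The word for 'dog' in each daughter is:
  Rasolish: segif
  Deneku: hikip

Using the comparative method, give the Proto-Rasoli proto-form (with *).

*sekip

Position 5: Rasolish has f, Deneku has p. Deneku preserves p here (none of its changes turn any other segment into p), so the proto-segment is *p.
Position 1: Rasolish has s, Deneku has h. Rasolish preserves s here (none of its changes turn any other segment into s), so the proto-segment is *s.
Position 2: Rasolish has e, Deneku has i. Rasolish preserves e here (none of its changes turn any other segment into e), so the proto-segment is *e.
This points to *sekip. Verify forward in each daughter:
Rasolish: start from *sekip.
  rule 1: no change — sekip
  rule 2 (intervocalic voicing): sekip → segip
  rule 3: no change — segip
  rule 4 (unconditioned shift): segip → segif
  ⇒ Rasolish segif
Deneku: *sekip > hekip > hikip  (by debuccalisation, vowel merger)
No other proto-form is consistent with every reflex, so the reconstruction is *sekip.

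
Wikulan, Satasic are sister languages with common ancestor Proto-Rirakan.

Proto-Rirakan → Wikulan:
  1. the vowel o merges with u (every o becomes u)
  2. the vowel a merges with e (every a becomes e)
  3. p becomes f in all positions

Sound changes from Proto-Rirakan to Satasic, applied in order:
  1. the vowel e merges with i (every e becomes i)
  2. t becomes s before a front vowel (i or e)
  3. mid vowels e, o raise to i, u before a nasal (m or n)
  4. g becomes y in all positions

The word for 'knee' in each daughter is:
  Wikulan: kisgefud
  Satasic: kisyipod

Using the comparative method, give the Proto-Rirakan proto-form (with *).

*kisgepod

Position 4: Wikulan has g, Satasic has y. Wikulan preserves g here (none of its changes turn any other segment into g), so the proto-segment is *g.
Position 5: Wikulan has e, Satasic has i. Taking the neighbouring segments as reconstructed: Wikulan e could go back to *a or *e; Satasic i could go back to *e or *i — the one source consistent with every daughter is *e.
Position 7: Wikulan has u, Satasic has o. Satasic preserves o here (none of its changes turn any other segment into o), so the proto-segment is *o.
This points to *kisgepod. Verify forward in each daughter:
Wikulan: start from *kisgepod.
  rule 1 (vowel merger): kisgepod → kisgepud
  rule 2: no change — kisgepud
  rule 3 (unconditioned shift): kisgepud → kisgefud
  ⇒ Wikulan kisgefud
Satasic: *kisgepod > kisgipod > kisyipod  (by vowel merger, unconditioned shift)
Only *kisgepod yields all of Wikulan kisgefud, Satasic kisyipod.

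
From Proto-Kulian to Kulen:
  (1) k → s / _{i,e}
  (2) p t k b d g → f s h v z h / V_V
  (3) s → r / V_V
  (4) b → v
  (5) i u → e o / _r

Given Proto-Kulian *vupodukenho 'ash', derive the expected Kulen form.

vufozorenho

Kulen: *vupodukenho
  vupodukenho → vupodusenho   [palatalisation]
  vupodusenho → vufozusenho   [intervocalic lenition]
  vufozusenho → vufozurenho   [rhotacism]
  vufozurenho (rule 4 does not apply)
  vufozurenho → vufozorenho   [pre-rhotic lowering]
  giving Kulen vufozorenho.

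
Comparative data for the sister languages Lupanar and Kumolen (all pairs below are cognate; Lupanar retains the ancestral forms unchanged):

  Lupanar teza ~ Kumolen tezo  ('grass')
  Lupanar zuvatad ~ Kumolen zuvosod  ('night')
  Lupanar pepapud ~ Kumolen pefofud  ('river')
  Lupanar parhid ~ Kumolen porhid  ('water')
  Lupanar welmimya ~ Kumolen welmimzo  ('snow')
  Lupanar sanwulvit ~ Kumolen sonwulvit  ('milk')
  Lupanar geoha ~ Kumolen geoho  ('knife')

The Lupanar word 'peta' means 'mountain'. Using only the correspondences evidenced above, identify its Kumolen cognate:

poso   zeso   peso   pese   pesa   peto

zuvatad ~ zuvosod — Lupanar t corresponds to Kumolen s between vowels (before a back vowel).
teza ~ tezo, welmimya ~ welmimzo — Lupanar a corresponds to Kumolen o word-finally.
Applying these to Lupanar 'peta':
  peta → pesa   (t→s between vowels (before a back vowel))
  pesa → peso   (a→o word-finally)
So the Kumolen cognate is 'peso'.

peso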